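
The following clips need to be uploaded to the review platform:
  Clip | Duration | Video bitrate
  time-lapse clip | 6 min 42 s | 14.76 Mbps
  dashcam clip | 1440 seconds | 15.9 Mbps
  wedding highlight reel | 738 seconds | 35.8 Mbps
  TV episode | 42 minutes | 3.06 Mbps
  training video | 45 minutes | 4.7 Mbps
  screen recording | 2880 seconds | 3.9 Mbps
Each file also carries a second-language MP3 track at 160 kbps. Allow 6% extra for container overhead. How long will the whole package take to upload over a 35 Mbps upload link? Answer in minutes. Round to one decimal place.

44.7 minutes

Audio: 160 kbps = 0.160 Mbps.
time-lapse clip: 14.920 Mbps × 402 s × 1.06 = 6357.7 Mb
dashcam clip: 16.060 Mbps × 1440 s × 1.06 = 24514.0 Mb
wedding highlight reel: 35.960 Mbps × 738 s × 1.06 = 28130.8 Mb
TV episode: 3.220 Mbps × 2520 s × 1.06 = 8601.3 Mb
training video: 4.860 Mbps × 2700 s × 1.06 = 13909.3 Mb
screen recording: 4.060 Mbps × 2880 s × 1.06 = 12394.4 Mb
Total: 93907.4 Mb = 11738.4 MB.
At 35 Mbps: 93907.4 / 35 = 2683 s ≈ 44.7 minutes.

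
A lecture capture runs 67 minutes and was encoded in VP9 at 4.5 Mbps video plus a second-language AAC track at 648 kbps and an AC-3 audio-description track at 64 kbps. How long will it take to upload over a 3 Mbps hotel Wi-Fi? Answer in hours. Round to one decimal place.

67 min = 4020 s
Audio total: 648 + 64 = 712 kbps = 0.712 Mbps.
Total bitrate: 5.212 Mbps.
File: 5.212 Mbps × 4020 s = 20952.2 Mb.
At 3 Mbps: 20952.2 / 3 = 6984.1 s ≈ 1.94 hours.

1.9 hours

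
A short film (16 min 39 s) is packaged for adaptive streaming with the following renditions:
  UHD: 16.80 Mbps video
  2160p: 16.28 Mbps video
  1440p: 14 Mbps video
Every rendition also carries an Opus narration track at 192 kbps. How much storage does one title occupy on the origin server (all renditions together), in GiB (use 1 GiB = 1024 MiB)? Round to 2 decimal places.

5.54 GiB

16 min 39 s = 999 s
Audio: 192 kbps = 0.192 Mbps.
Sum of rendition bitrates: (16.80+0.192) + (16.28+0.192) + (14+0.192) = 47.656 Mbps.
× 999 s = 47,608 Mb = 5,951 MB = 5.542 GiB.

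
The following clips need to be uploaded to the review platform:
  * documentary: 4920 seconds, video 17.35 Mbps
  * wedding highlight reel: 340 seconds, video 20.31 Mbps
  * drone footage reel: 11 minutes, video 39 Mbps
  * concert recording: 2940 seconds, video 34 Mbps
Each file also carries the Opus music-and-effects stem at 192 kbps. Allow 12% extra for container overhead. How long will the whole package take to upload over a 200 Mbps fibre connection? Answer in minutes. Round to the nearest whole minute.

Audio: 192 kbps = 0.192 Mbps.
documentary: 17.542 Mbps × 4920 s × 1.12 = 96663.4 Mb
wedding highlight reel: 20.502 Mbps × 340 s × 1.12 = 7807.2 Mb
drone footage reel: 39.192 Mbps × 660 s × 1.12 = 28970.7 Mb
concert recording: 34.192 Mbps × 2940 s × 1.12 = 112587.4 Mb
Total: 246028.7 Mb = 30753.6 MB.
At 200 Mbps: 246028.7 / 200 = 1230 s ≈ 20.5 minutes.

21 minutes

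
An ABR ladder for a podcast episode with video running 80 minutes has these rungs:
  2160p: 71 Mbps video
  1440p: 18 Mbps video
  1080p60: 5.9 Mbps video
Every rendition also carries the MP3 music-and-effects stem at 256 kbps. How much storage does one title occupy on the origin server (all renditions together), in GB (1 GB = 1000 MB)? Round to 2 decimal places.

57.40 GB

80 min = 4800 s
Audio: 256 kbps = 0.256 Mbps.
Sum of rendition bitrates: (71+0.256) + (18+0.256) + (5.9+0.256) = 95.668 Mbps.
× 4800 s = 459,206 Mb = 57,401 MB = 57.40 GB.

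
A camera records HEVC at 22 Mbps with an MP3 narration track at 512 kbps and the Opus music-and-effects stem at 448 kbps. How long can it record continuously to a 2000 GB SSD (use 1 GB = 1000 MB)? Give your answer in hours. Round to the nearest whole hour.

194 hours

Audio total: 512 + 448 = 960 kbps = 0.960 Mbps.
Total bitrate: 22 + 0.960 = 22.960 Mbps.
Capacity: 2000 GB = 16,000,000 Mb.
Recording time: 16,000,000 / 22.960 = 696,864 s ≈ 194 hours.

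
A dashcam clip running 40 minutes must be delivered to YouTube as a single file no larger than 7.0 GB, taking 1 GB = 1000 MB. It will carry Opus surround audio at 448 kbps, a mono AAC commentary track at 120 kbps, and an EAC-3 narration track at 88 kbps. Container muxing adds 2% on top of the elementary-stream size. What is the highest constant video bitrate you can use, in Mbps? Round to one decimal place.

22.2 Mbps

Budget: 7.0 GB = 56000.0 Mb.
Stream payload after overhead: 56000.0 / 1.02 = 54902.0 Mb.
40 min = 2400 s
Total bitrate budget: 54902.0 Mb / 2400 s = 22.876 Mbps.
Audio total: 448 + 120 + 88 = 656 kbps = 0.656 Mbps.
Video: 22.876 − 0.656 = 22.220 Mbps.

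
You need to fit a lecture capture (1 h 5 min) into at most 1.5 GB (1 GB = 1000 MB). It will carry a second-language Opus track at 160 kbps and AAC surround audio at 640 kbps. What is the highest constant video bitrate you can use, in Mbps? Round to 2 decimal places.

Budget: 1.5 GB = 12000.0 Mb.
1 h 5 min = 65 min = 3900 s
Total bitrate budget: 12000.0 Mb / 3900 s = 3.077 Mbps.
Audio total: 160 + 640 = 800 kbps = 0.800 Mbps.
Video: 3.077 − 0.800 = 2.277 Mbps.

2.28 Mbps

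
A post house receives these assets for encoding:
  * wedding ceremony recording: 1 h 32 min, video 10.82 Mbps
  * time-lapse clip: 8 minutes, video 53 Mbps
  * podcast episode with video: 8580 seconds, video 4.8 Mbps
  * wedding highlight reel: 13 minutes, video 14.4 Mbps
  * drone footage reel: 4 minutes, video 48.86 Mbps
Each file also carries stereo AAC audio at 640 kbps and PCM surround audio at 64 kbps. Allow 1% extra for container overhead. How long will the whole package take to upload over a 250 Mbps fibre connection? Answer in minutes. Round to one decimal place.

Audio total: 640 + 64 = 704 kbps = 0.704 Mbps.
wedding ceremony recording: 11.524 Mbps × 5520 s × 1.01 = 64248.6 Mb
time-lapse clip: 53.704 Mbps × 480 s × 1.01 = 26035.7 Mb
podcast episode with video: 5.504 Mbps × 8580 s × 1.01 = 47696.6 Mb
wedding highlight reel: 15.104 Mbps × 780 s × 1.01 = 11898.9 Mb
drone footage reel: 49.564 Mbps × 240 s × 1.01 = 12014.3 Mb
Total: 161894.1 Mb = 20236.8 MB.
At 250 Mbps: 161894.1 / 250 = 648 s ≈ 10.8 minutes.

10.8 minutes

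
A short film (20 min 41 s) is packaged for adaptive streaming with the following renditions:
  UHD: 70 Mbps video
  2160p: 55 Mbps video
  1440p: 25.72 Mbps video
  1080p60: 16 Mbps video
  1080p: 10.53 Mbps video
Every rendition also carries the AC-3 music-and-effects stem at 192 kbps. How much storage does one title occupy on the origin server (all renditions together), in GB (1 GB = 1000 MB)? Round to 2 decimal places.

20 min 41 s = 1241 s
Audio: 192 kbps = 0.192 Mbps.
Sum of rendition bitrates: (70+0.192) + (55+0.192) + (25.72+0.192) + (16+0.192) + (10.53+0.192) = 178.210 Mbps.
× 1241 s = 221,159 Mb = 27,645 MB = 27.64 GB.

27.64 GB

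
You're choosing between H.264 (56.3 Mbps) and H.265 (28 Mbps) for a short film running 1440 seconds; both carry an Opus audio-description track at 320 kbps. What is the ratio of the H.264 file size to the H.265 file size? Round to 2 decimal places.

2.00

Audio: 320 kbps = 0.320 Mbps.
H.264: 56.620 Mbps × 1440 s = 81532.8 Mb = 10.192 GB.
H.265: 28.320 Mbps × 1440 s = 40780.8 Mb = 5.098 GB.
Ratio: 10.192 / 5.098 = 1.999.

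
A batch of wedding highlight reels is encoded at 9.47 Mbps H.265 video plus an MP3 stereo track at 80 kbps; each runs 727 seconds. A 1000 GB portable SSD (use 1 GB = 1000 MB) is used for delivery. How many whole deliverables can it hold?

1152

Audio: 80 kbps = 0.080 Mbps.
Total bitrate: 9.550 Mbps.
Per item: 9.550 Mbps × 727 s = 6,943 Mb = 867.9 MB.
Capacity: 1000 GB = 8,000,000 Mb; 1152.26 items → 1152 complete.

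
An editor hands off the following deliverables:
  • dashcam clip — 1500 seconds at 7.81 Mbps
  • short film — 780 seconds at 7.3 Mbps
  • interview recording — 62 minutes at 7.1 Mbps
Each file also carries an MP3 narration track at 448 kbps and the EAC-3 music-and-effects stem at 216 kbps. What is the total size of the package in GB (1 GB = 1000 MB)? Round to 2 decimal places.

5.98 GB

Audio total: 448 + 216 = 664 kbps = 0.664 Mbps.
dashcam clip: 8.474 Mbps × 1500 s = 12711.0 Mb
short film: 7.964 Mbps × 780 s = 6211.9 Mb
interview recording: 7.764 Mbps × 3720 s = 28882.1 Mb
Total: 47805.0 Mb = 5975.6 MB.
= 5.976 GB.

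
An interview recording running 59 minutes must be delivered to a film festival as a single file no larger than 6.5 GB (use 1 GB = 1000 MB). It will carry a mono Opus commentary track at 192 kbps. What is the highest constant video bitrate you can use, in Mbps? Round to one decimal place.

14.5 Mbps

Budget: 6.5 GB = 52000.0 Mb.
59 min = 3540 s
Total bitrate budget: 52000.0 Mb / 3540 s = 14.689 Mbps.
Audio: 192 kbps = 0.192 Mbps.
Video: 14.689 − 0.192 = 14.497 Mbps.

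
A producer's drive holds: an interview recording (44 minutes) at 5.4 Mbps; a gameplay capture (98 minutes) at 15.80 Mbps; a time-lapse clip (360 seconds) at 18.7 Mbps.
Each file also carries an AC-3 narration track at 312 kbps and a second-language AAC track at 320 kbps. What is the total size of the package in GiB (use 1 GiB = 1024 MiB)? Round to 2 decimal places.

Audio total: 312 + 320 = 632 kbps = 0.632 Mbps.
interview recording: 6.032 Mbps × 2640 s = 15924.5 Mb
gameplay capture: 16.432 Mbps × 5880 s = 96620.2 Mb
time-lapse clip: 19.332 Mbps × 360 s = 6959.5 Mb
Total: 119504.2 Mb = 14938.0 MB.
= 13.91 GiB.

13.91 GiB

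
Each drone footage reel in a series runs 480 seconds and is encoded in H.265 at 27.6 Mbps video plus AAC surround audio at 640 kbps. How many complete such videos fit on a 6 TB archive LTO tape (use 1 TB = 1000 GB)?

3541

Audio: 640 kbps = 0.640 Mbps.
Total bitrate: 28.240 Mbps.
Per item: 28.240 Mbps × 480 s = 13,555 Mb = 1,694 MB.
Capacity: 6 TB = 48,000,000 Mb; 3541.08 items → 3541 complete.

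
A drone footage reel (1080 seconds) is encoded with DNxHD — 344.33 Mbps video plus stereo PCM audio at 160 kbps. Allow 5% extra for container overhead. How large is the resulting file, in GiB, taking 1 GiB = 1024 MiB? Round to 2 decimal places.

45.48 GiB

Audio: 160 kbps = 0.160 Mbps.
Total bitrate: 344.33 + 0.160 = 344.490 Mbps.
Stream data: 344.490 Mbps × 1080 s = 372049.2 Mb.
With 5% container overhead: ×1.05.
390,652 Mb = 48,831,457,500 bytes ÷ 1,073,741,824 = 45.48 GiB.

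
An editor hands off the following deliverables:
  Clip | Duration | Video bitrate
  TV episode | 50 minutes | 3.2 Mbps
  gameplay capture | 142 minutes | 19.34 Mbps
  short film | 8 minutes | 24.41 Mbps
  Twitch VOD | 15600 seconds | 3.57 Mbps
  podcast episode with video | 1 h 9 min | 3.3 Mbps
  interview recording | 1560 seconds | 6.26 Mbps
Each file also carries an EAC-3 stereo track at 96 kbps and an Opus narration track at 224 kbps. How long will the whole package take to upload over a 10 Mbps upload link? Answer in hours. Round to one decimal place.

7.7 hours

Audio total: 96 + 224 = 320 kbps = 0.320 Mbps.
TV episode: 3.520 Mbps × 3000 s = 10560.0 Mb
gameplay capture: 19.660 Mbps × 8520 s = 167503.2 Mb
short film: 24.730 Mbps × 480 s = 11870.4 Mb
Twitch VOD: 3.890 Mbps × 15600 s = 60684.0 Mb
podcast episode with video: 3.620 Mbps × 4140 s = 14986.8 Mb
interview recording: 6.580 Mbps × 1560 s = 10264.8 Mb
Total: 275869.2 Mb = 34483.7 MB.
At 10 Mbps: 275869.2 / 10 = 27587 s ≈ 7.66 hours.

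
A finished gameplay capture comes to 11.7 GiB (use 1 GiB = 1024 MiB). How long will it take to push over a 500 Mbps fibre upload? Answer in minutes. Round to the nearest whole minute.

3 minutes

File: 11.7 GiB = 100502.2 Mb.
At 500 Mbps: 100502.2 / 500 = 201.0 s ≈ 3.35 minutes.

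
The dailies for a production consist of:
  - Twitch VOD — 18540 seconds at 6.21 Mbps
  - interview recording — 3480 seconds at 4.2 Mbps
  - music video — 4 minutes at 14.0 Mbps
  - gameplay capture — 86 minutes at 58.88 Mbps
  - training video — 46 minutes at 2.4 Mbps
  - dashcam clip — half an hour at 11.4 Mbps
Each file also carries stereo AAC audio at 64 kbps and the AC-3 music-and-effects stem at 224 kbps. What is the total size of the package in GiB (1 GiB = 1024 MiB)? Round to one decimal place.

Audio total: 64 + 224 = 288 kbps = 0.288 Mbps.
Twitch VOD: 6.498 Mbps × 18540 s = 120472.9 Mb
interview recording: 4.488 Mbps × 3480 s = 15618.2 Mb
music video: 14.288 Mbps × 240 s = 3429.1 Mb
gameplay capture: 59.168 Mbps × 5160 s = 305306.9 Mb
training video: 2.688 Mbps × 2760 s = 7418.9 Mb
dashcam clip: 11.688 Mbps × 1800 s = 21038.4 Mb
Total: 473284.4 Mb = 59160.6 MB.
= 55.10 GiB.

55.1 GiB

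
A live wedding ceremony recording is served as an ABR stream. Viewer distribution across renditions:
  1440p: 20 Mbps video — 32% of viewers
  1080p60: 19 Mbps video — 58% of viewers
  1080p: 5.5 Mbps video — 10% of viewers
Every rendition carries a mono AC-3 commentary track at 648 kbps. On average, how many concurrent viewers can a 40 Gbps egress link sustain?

Audio: 648 kbps = 0.648 Mbps.
Average per-viewer bitrate: 0.32×20.648 + 0.58×19.648 + 0.10×6.148 = 18.618 Mbps.
40 Gbps = 40,000 Mbps; 40,000 / 18.618 = 2148.46 → 2148.

2148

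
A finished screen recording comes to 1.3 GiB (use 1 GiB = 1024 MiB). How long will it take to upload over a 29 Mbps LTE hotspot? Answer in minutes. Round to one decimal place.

6.4 minutes

File: 1.3 GiB = 11166.9 Mb.
At 29 Mbps: 11166.9 / 29 = 385.1 s ≈ 6.42 minutes.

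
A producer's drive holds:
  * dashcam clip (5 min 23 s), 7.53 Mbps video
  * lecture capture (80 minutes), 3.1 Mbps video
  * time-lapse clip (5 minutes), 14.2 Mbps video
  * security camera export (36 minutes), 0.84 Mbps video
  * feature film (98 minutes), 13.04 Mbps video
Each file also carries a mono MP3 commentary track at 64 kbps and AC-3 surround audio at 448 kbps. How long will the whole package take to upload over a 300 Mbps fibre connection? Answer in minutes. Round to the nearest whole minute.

6 minutes

Audio total: 64 + 448 = 512 kbps = 0.512 Mbps.
dashcam clip: 8.042 Mbps × 323 s = 2597.6 Mb
lecture capture: 3.612 Mbps × 4800 s = 17337.6 Mb
time-lapse clip: 14.712 Mbps × 300 s = 4413.6 Mb
security camera export: 1.352 Mbps × 2160 s = 2920.3 Mb
feature film: 13.552 Mbps × 5880 s = 79685.8 Mb
Total: 106954.8 Mb = 13369.4 MB.
At 300 Mbps: 106954.8 / 300 = 357 s ≈ 5.94 minutes.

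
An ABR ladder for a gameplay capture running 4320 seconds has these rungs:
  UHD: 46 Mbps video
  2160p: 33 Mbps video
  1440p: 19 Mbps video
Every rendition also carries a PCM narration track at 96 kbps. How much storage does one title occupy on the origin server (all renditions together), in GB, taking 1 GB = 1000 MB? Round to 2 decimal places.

53.08 GB

Audio: 96 kbps = 0.096 Mbps.
Sum of rendition bitrates: (46+0.096) + (33+0.096) + (19+0.096) = 98.288 Mbps.
× 4320 s = 424,604 Mb = 53,076 MB = 53.08 GB.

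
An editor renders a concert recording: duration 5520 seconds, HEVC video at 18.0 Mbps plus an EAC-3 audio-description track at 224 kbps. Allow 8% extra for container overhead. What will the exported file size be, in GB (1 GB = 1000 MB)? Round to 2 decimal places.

13.58 GB

Audio: 224 kbps = 0.224 Mbps.
Total bitrate: 18.0 + 0.224 = 18.224 Mbps.
Stream data: 18.224 Mbps × 5520 s = 100596.5 Mb.
With 8% container overhead: ×1.08.
108,644 Mb ÷ 8 = 13,581 MB → 13.58 GB.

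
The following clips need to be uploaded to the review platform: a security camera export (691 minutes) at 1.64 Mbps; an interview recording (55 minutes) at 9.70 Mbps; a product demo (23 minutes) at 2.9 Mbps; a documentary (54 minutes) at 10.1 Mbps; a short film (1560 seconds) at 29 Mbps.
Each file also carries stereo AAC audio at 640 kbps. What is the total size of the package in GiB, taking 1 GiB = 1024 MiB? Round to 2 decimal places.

Audio: 640 kbps = 0.640 Mbps.
security camera export: 2.280 Mbps × 41460 s = 94528.8 Mb
interview recording: 10.340 Mbps × 3300 s = 34122.0 Mb
product demo: 3.540 Mbps × 1380 s = 4885.2 Mb
documentary: 10.740 Mbps × 3240 s = 34797.6 Mb
short film: 29.640 Mbps × 1560 s = 46238.4 Mb
Total: 214572.0 Mb = 26821.5 MB.
= 24.98 GiB.

24.98 GiB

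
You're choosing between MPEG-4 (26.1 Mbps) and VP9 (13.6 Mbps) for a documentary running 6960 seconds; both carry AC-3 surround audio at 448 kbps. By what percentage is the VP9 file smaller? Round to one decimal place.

Audio: 448 kbps = 0.448 Mbps.
MPEG-4: 26.548 Mbps × 6960 s = 184774.1 Mb = 23.097 GB.
VP9: 14.048 Mbps × 6960 s = 97774.1 Mb = 12.222 GB.
Reduction: (1 − 12.222/23.097) × 100 = 47.08%.

47.1%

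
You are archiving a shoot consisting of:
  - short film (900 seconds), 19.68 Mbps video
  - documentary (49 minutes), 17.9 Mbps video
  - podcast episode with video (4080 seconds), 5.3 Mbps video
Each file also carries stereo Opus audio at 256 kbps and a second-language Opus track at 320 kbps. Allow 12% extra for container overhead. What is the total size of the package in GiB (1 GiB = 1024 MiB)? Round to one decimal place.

Audio total: 256 + 320 = 576 kbps = 0.576 Mbps.
short film: 20.256 Mbps × 900 s × 1.12 = 20418.0 Mb
documentary: 18.476 Mbps × 2940 s × 1.12 = 60837.8 Mb
podcast episode with video: 5.876 Mbps × 4080 s × 1.12 = 26851.0 Mb
Total: 108106.8 Mb = 13513.3 MB.
= 12.59 GiB.

12.6 GiB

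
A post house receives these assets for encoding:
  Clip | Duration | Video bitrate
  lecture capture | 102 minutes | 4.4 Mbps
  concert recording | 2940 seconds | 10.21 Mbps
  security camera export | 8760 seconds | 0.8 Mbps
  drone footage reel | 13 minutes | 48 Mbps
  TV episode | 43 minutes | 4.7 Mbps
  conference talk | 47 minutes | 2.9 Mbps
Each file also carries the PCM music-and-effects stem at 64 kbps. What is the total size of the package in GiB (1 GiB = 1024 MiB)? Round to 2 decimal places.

Audio: 64 kbps = 0.064 Mbps.
lecture capture: 4.464 Mbps × 6120 s = 27319.7 Mb
concert recording: 10.274 Mbps × 2940 s = 30205.6 Mb
security camera export: 0.864 Mbps × 8760 s = 7568.6 Mb
drone footage reel: 48.064 Mbps × 780 s = 37489.9 Mb
TV episode: 4.764 Mbps × 2580 s = 12291.1 Mb
conference talk: 2.964 Mbps × 2820 s = 8358.5 Mb
Total: 123233.4 Mb = 15404.2 MB.
= 14.35 GiB.

14.35 GiB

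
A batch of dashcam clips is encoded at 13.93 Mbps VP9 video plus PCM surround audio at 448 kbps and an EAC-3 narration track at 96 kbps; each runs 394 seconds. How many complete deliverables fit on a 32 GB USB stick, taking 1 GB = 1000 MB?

44

Audio total: 448 + 96 = 544 kbps = 0.544 Mbps.
Total bitrate: 14.474 Mbps.
Per item: 14.474 Mbps × 394 s = 5,703 Mb = 712.8 MB.
Capacity: 32 GB = 256,000 Mb; 44.89 items → 44 complete.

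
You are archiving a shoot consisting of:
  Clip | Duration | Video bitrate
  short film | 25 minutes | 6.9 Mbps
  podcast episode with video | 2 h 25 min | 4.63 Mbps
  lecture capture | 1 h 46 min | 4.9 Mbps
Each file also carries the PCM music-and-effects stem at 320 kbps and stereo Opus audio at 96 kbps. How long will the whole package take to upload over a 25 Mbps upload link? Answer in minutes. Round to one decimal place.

Audio total: 320 + 96 = 416 kbps = 0.416 Mbps.
short film: 7.316 Mbps × 1500 s = 10974.0 Mb
podcast episode with video: 5.046 Mbps × 8700 s = 43900.2 Mb
lecture capture: 5.316 Mbps × 6360 s = 33809.8 Mb
Total: 88684.0 Mb = 11085.5 MB.
At 25 Mbps: 88684.0 / 25 = 3547 s ≈ 59.1 minutes.

59.1 minutes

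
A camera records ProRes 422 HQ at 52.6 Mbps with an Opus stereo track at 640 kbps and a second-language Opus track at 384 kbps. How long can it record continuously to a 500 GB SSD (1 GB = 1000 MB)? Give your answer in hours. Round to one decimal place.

20.7 hours

Audio total: 640 + 384 = 1024 kbps = 1.024 Mbps.
Total bitrate: 52.6 + 1.024 = 53.624 Mbps.
Capacity: 500 GB = 4,000,000 Mb.
Recording time: 4,000,000 / 53.624 = 74,593 s ≈ 20.7 hours.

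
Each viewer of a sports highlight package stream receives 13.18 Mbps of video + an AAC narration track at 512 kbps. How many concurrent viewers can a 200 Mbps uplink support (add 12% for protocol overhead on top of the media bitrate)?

Audio: 512 kbps = 0.512 Mbps.
Per-viewer media rate: 13.692 Mbps.
On the wire with 12% overhead: 15.335 Mbps.
200 Mbps = 200.0 Mbps; 200.0 / 15.335 = 13.04 → 13 viewers.

13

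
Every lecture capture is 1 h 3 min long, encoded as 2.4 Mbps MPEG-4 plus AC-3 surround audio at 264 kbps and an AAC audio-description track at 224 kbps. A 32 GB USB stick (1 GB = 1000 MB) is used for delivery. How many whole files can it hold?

1 h 3 min = 63 min = 3780 s
Audio total: 264 + 224 = 488 kbps = 0.488 Mbps.
Total bitrate: 2.888 Mbps.
Per item: 2.888 Mbps × 3780 s = 10,917 Mb = 1,365 MB.
Capacity: 32 GB = 256,000 Mb; 23.45 items → 23 complete.

23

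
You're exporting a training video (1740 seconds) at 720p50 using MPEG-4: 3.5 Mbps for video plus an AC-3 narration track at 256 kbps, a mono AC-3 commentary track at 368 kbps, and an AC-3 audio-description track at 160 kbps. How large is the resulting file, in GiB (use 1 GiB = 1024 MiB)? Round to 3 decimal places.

0.868 GiB

Audio total: 256 + 368 + 160 = 784 kbps = 0.784 Mbps.
Total bitrate: 3.5 + 0.784 = 4.284 Mbps.
Stream data: 4.284 Mbps × 1740 s = 7454.2 Mb.
7,454 Mb = 931,770,000 bytes ÷ 1,073,741,824 = 0.8678 GiB.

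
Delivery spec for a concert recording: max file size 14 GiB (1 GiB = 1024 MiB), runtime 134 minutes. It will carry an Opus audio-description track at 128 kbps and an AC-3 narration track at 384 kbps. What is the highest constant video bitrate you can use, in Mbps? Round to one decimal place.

Budget: 14 GiB = 120259.1 Mb.
134 min = 8040 s
Total bitrate budget: 120259.1 Mb / 8040 s = 14.958 Mbps.
Audio total: 128 + 384 = 512 kbps = 0.512 Mbps.
Video: 14.958 − 0.512 = 14.446 Mbps.

14.4 Mbps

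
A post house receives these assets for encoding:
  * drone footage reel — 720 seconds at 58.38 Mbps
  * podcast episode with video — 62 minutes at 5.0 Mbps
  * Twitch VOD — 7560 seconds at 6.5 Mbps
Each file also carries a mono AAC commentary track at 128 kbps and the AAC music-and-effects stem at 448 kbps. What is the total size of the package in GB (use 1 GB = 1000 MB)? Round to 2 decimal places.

Audio total: 128 + 448 = 576 kbps = 0.576 Mbps.
drone footage reel: 58.956 Mbps × 720 s = 42448.3 Mb
podcast episode with video: 5.576 Mbps × 3720 s = 20742.7 Mb
Twitch VOD: 7.076 Mbps × 7560 s = 53494.6 Mb
Total: 116685.6 Mb = 14585.7 MB.
= 14.59 GB.

14.59 GB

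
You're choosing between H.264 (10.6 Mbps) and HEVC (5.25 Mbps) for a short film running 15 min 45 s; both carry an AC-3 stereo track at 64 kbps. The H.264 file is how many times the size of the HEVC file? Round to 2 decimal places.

15 min 45 s = 945 s
Audio: 64 kbps = 0.064 Mbps.
H.264: 10.664 Mbps × 945 s = 10077.5 Mb = 1.260 GB.
HEVC: 5.314 Mbps × 945 s = 5021.7 Mb = 0.628 GB.
Ratio: 1.260 / 0.628 = 2.007.

2.01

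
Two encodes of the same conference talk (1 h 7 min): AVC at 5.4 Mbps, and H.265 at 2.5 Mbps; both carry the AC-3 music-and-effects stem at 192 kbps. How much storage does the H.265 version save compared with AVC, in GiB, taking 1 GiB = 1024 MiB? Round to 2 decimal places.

1 h 7 min = 67 min = 4020 s
Audio: 192 kbps = 0.192 Mbps.
AVC: 5.592 Mbps × 4020 s = 22479.8 Mb = 2.617 GiB.
H.265: 2.692 Mbps × 4020 s = 10821.8 Mb = 1.260 GiB.
Saving: 2.617 − 1.260 = 1.357 GiB.

1.36 GiB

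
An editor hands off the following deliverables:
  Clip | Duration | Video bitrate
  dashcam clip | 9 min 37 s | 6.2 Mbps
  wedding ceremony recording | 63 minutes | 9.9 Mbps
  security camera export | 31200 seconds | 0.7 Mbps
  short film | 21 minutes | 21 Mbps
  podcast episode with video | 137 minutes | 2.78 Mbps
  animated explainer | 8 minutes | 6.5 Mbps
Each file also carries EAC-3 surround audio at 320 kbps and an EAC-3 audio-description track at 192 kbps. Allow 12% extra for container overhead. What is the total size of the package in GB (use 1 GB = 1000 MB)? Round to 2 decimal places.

Audio total: 320 + 192 = 512 kbps = 0.512 Mbps.
dashcam clip: 6.712 Mbps × 577 s × 1.12 = 4337.6 Mb
wedding ceremony recording: 10.412 Mbps × 3780 s × 1.12 = 44080.2 Mb
security camera export: 1.212 Mbps × 31200 s × 1.12 = 42352.1 Mb
short film: 21.512 Mbps × 1260 s × 1.12 = 30357.7 Mb
podcast episode with video: 3.292 Mbps × 8220 s × 1.12 = 30307.5 Mb
animated explainer: 7.012 Mbps × 480 s × 1.12 = 3769.7 Mb
Total: 155204.8 Mb = 19400.6 MB.
= 19.40 GB.

19.40 GB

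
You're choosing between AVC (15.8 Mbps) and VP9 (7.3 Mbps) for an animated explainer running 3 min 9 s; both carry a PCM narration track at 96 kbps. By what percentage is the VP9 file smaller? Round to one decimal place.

53.5%

3 min 9 s = 189 s
Audio: 96 kbps = 0.096 Mbps.
AVC: 15.896 Mbps × 189 s = 3004.3 Mb = 375.543 MB.
VP9: 7.396 Mbps × 189 s = 1397.8 Mb = 174.731 MB.
Reduction: (1 − 174.731/375.543) × 100 = 53.47%.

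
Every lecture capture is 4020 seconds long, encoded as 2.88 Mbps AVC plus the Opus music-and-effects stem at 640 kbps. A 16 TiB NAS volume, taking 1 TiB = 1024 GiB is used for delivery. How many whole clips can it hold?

9945

Audio: 640 kbps = 0.640 Mbps.
Total bitrate: 3.520 Mbps.
Per item: 3.520 Mbps × 4020 s = 14,150 Mb = 1,769 MB.
Capacity: 16 TiB = 140,737,488 Mb; 9945.83 items → 9945 complete.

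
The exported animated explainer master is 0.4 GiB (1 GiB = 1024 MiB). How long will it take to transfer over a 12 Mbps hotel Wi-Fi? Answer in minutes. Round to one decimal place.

File: 0.4 GiB = 3436.0 Mb.
At 12 Mbps: 3436.0 / 12 = 286.3 s ≈ 4.77 minutes.

4.8 minutes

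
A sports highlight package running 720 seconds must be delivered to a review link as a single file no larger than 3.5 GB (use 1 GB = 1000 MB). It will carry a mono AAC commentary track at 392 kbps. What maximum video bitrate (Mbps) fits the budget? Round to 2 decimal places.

Budget: 3.5 GB = 28000.0 Mb.
Total bitrate budget: 28000.0 Mb / 720 s = 38.889 Mbps.
Audio: 392 kbps = 0.392 Mbps.
Video: 38.889 − 0.392 = 38.497 Mbps.

38.50 Mbps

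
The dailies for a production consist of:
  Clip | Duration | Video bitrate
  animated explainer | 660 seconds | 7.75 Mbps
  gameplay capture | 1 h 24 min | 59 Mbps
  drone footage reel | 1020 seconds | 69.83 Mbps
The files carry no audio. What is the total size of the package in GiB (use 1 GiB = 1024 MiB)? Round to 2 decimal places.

43.50 GiB

animated explainer: 7.750 Mbps × 660 s = 5115.0 Mb
gameplay capture: 59.000 Mbps × 5040 s = 297360.0 Mb
drone footage reel: 69.830 Mbps × 1020 s = 71226.6 Mb
Total: 373701.6 Mb = 46712.7 MB.
= 43.50 GiB.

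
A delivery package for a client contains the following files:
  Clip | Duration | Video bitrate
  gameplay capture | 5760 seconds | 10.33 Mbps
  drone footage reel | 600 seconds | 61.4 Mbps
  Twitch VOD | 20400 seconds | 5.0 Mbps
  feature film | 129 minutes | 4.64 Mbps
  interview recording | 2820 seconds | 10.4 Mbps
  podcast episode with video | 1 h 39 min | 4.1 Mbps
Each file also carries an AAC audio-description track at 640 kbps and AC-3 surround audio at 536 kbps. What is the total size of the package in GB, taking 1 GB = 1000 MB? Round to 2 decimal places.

Audio total: 640 + 536 = 1176 kbps = 1.176 Mbps.
gameplay capture: 11.506 Mbps × 5760 s = 66274.6 Mb
drone footage reel: 62.576 Mbps × 600 s = 37545.6 Mb
Twitch VOD: 6.176 Mbps × 20400 s = 125990.4 Mb
feature film: 5.816 Mbps × 7740 s = 45015.8 Mb
interview recording: 11.576 Mbps × 2820 s = 32644.3 Mb
podcast episode with video: 5.276 Mbps × 5940 s = 31339.4 Mb
Total: 338810.2 Mb = 42351.3 MB.
= 42.35 GB.

42.35 GB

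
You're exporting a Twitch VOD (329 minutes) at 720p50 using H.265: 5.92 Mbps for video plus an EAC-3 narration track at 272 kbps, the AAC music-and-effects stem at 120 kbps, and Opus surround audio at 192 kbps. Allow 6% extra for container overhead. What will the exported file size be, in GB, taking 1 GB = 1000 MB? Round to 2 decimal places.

17.01 GB

329 min = 19740 s
Audio total: 272 + 120 + 192 = 584 kbps = 0.584 Mbps.
Total bitrate: 5.92 + 0.584 = 6.504 Mbps.
Stream data: 6.504 Mbps × 19740 s = 128389.0 Mb.
With 6% container overhead: ×1.06.
136,092 Mb ÷ 8 = 17,012 MB → 17.01 GB.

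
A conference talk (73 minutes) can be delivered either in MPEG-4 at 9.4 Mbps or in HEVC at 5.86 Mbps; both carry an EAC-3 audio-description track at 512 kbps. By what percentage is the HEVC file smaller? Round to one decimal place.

35.7%

73 min = 4380 s
Audio: 512 kbps = 0.512 Mbps.
MPEG-4: 9.912 Mbps × 4380 s = 43414.6 Mb = 5.427 GB.
HEVC: 6.372 Mbps × 4380 s = 27909.4 Mb = 3.489 GB.
Reduction: (1 − 3.489/5.427) × 100 = 35.71%.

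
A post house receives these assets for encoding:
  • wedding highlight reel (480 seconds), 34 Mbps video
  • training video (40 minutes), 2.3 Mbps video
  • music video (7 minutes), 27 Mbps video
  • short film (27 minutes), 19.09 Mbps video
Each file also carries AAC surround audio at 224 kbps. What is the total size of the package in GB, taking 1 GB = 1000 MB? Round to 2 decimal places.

8.15 GB

Audio: 224 kbps = 0.224 Mbps.
wedding highlight reel: 34.224 Mbps × 480 s = 16427.5 Mb
training video: 2.524 Mbps × 2400 s = 6057.6 Mb
music video: 27.224 Mbps × 420 s = 11434.1 Mb
short film: 19.314 Mbps × 1620 s = 31288.7 Mb
Total: 65207.9 Mb = 8151.0 MB.
= 8.151 GB.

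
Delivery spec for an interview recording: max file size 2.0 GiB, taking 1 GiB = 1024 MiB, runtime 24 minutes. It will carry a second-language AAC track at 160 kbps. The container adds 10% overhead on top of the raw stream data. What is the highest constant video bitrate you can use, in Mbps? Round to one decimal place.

Budget: 2.0 GiB = 17179.9 Mb.
Stream payload after overhead: 17179.9 / 1.10 = 15618.1 Mb.
24 min = 1440 s
Total bitrate budget: 15618.1 Mb / 1440 s = 10.846 Mbps.
Audio: 160 kbps = 0.160 Mbps.
Video: 10.846 − 0.160 = 10.686 Mbps.

10.7 Mbps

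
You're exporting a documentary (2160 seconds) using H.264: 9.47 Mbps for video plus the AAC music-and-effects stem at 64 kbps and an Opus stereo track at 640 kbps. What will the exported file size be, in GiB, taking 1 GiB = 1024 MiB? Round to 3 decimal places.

2.558 GiB

Audio total: 64 + 640 = 704 kbps = 0.704 Mbps.
Total bitrate: 9.47 + 0.704 = 10.174 Mbps.
Stream data: 10.174 Mbps × 2160 s = 21975.8 Mb.
21,976 Mb = 2,746,980,000 bytes ÷ 1,073,741,824 = 2.558 GiB.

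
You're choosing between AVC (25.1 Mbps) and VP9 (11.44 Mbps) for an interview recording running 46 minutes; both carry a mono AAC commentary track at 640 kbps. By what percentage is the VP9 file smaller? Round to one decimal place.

46 min = 2760 s
Audio: 640 kbps = 0.640 Mbps.
AVC: 25.740 Mbps × 2760 s = 71042.4 Mb = 8.880 GB.
VP9: 12.080 Mbps × 2760 s = 33340.8 Mb = 4.168 GB.
Reduction: (1 − 4.168/8.880) × 100 = 53.07%.

53.1%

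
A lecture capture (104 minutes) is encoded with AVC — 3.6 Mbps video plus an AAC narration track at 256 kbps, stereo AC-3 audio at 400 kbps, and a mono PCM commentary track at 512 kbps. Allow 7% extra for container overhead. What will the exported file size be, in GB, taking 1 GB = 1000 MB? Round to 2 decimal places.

104 min = 6240 s
Audio total: 256 + 400 + 512 = 1168 kbps = 1.168 Mbps.
Total bitrate: 3.6 + 1.168 = 4.768 Mbps.
Stream data: 4.768 Mbps × 6240 s = 29752.3 Mb.
With 7% container overhead: ×1.07.
31,835 Mb ÷ 8 = 3,979 MB → 3.979 GB.

3.98 GB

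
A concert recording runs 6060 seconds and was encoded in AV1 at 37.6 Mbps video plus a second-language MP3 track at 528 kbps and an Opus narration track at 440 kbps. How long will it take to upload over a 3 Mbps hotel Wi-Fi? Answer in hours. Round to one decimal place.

21.6 hours

Audio total: 528 + 440 = 968 kbps = 0.968 Mbps.
Total bitrate: 38.568 Mbps.
File: 38.568 Mbps × 6060 s = 233722.1 Mb.
At 3 Mbps: 233722.1 / 3 = 77907.4 s ≈ 21.6 hours.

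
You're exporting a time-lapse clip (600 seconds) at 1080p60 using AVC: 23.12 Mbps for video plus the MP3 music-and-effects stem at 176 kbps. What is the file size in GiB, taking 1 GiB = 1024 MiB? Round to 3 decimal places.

1.627 GiB

Audio: 176 kbps = 0.176 Mbps.
Total bitrate: 23.12 + 0.176 = 23.296 Mbps.
Stream data: 23.296 Mbps × 600 s = 13977.6 Mb.
13,978 Mb = 1,747,200,000 bytes ÷ 1,073,741,824 = 1.627 GiB.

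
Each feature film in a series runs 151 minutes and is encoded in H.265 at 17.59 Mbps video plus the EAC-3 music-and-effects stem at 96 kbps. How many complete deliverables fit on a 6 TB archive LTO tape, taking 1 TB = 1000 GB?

151 min = 9060 s
Audio: 96 kbps = 0.096 Mbps.
Total bitrate: 17.686 Mbps.
Per item: 17.686 Mbps × 9060 s = 160,235 Mb = 20,029 MB.
Capacity: 6 TB = 48,000,000 Mb; 299.56 items → 299 complete.

299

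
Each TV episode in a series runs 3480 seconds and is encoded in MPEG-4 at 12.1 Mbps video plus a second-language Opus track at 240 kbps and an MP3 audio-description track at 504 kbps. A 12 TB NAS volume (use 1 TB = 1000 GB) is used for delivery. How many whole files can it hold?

2147

Audio total: 240 + 504 = 744 kbps = 0.744 Mbps.
Total bitrate: 12.844 Mbps.
Per item: 12.844 Mbps × 3480 s = 44,697 Mb = 5,587 MB.
Capacity: 12 TB = 96,000,000 Mb; 2147.79 items → 2147 complete.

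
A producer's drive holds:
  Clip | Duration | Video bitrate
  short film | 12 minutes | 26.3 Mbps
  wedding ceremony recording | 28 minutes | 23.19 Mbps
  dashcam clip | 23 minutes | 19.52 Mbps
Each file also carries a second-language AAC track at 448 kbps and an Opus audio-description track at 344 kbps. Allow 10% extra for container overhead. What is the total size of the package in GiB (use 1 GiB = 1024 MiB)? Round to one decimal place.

11.2 GiB

Audio total: 448 + 344 = 792 kbps = 0.792 Mbps.
short film: 27.092 Mbps × 720 s × 1.10 = 21456.9 Mb
wedding ceremony recording: 23.982 Mbps × 1680 s × 1.10 = 44318.7 Mb
dashcam clip: 20.312 Mbps × 1380 s × 1.10 = 30833.6 Mb
Total: 96609.2 Mb = 12076.2 MB.
= 11.25 GiB.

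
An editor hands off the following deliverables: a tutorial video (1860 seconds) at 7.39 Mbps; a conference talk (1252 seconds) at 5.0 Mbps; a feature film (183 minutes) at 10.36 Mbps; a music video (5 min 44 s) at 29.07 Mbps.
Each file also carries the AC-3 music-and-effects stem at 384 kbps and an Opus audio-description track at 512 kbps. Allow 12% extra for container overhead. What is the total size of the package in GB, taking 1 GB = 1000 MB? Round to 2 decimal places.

21.94 GB

Audio total: 384 + 512 = 896 kbps = 0.896 Mbps.
tutorial video: 8.286 Mbps × 1860 s × 1.12 = 17261.4 Mb
conference talk: 5.896 Mbps × 1252 s × 1.12 = 8267.6 Mb
feature film: 11.256 Mbps × 10980 s × 1.12 = 138421.8 Mb
music video: 29.966 Mbps × 344 s × 1.12 = 11545.3 Mb
Total: 175496.1 Mb = 21937.0 MB.
= 21.94 GB.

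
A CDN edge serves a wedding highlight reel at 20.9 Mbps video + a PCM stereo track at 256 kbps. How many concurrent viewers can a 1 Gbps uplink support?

Audio: 256 kbps = 0.256 Mbps.
Per-viewer media rate: 21.156 Mbps.
1 Gbps = 1,000 Mbps; 1,000 / 21.156 = 47.27 → 47 viewers.

47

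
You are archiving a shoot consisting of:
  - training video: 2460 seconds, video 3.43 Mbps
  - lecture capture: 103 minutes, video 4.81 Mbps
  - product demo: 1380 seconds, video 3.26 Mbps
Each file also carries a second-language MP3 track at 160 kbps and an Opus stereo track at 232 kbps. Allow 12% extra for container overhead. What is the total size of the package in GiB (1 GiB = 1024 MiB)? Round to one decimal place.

6.1 GiB

Audio total: 160 + 232 = 392 kbps = 0.392 Mbps.
training video: 3.822 Mbps × 2460 s × 1.12 = 10530.4 Mb
lecture capture: 5.202 Mbps × 6180 s × 1.12 = 36006.2 Mb
product demo: 3.652 Mbps × 1380 s × 1.12 = 5644.5 Mb
Total: 52181.1 Mb = 6522.6 MB.
= 6.075 GiB.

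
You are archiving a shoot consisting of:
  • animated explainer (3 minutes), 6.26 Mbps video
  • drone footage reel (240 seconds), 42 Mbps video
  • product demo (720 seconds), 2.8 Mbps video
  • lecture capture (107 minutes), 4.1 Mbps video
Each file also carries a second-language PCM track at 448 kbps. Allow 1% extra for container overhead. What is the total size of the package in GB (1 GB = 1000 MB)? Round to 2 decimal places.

5.42 GB

Audio: 448 kbps = 0.448 Mbps.
animated explainer: 6.708 Mbps × 180 s × 1.01 = 1219.5 Mb
drone footage reel: 42.448 Mbps × 240 s × 1.01 = 10289.4 Mb
product demo: 3.248 Mbps × 720 s × 1.01 = 2361.9 Mb
lecture capture: 4.548 Mbps × 6420 s × 1.01 = 29490.1 Mb
Total: 43361.0 Mb = 5420.1 MB.
= 5.420 GB.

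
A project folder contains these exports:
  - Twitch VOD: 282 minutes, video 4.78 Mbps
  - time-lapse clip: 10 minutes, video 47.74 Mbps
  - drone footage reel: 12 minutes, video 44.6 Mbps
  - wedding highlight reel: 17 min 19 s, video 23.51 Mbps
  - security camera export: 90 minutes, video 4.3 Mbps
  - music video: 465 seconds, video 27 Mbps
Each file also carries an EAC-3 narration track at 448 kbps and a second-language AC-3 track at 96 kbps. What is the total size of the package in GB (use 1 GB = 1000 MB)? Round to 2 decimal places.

Audio total: 448 + 96 = 544 kbps = 0.544 Mbps.
Twitch VOD: 5.324 Mbps × 16920 s = 90082.1 Mb
time-lapse clip: 48.284 Mbps × 600 s = 28970.4 Mb
drone footage reel: 45.144 Mbps × 720 s = 32503.7 Mb
wedding highlight reel: 24.054 Mbps × 1039 s = 24992.1 Mb
security camera export: 4.844 Mbps × 5400 s = 26157.6 Mb
music video: 27.544 Mbps × 465 s = 12808.0 Mb
Total: 215513.8 Mb = 26939.2 MB.
= 26.94 GB.

26.94 GB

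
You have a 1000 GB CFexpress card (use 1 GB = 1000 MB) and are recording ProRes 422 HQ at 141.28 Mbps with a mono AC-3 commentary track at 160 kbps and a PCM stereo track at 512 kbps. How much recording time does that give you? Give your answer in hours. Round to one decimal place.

15.7 hours

Audio total: 160 + 512 = 672 kbps = 0.672 Mbps.
Total bitrate: 141.28 + 0.672 = 141.952 Mbps.
Capacity: 1000 GB = 8,000,000 Mb.
Recording time: 8,000,000 / 141.952 = 56,357 s ≈ 15.7 hours.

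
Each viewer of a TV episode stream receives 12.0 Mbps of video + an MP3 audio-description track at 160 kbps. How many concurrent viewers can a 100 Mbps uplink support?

Audio: 160 kbps = 0.160 Mbps.
Per-viewer media rate: 12.160 Mbps.
100 Mbps = 100.0 Mbps; 100.0 / 12.160 = 8.22 → 8 viewers.

8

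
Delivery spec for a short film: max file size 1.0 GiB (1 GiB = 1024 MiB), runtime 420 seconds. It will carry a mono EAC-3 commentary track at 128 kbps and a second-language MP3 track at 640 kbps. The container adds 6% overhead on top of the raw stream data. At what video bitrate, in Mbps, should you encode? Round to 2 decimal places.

18.53 Mbps

Budget: 1.0 GiB = 8589.9 Mb.
Stream payload after overhead: 8589.9 / 1.06 = 8103.7 Mb.
Total bitrate budget: 8103.7 Mb / 420 s = 19.295 Mbps.
Audio total: 128 + 640 = 768 kbps = 0.768 Mbps.
Video: 19.295 − 0.768 = 18.527 Mbps.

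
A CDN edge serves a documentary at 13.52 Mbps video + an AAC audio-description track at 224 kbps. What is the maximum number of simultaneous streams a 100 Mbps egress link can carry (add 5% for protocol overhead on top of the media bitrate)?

Audio: 224 kbps = 0.224 Mbps.
Per-viewer media rate: 13.744 Mbps.
On the wire with 5% overhead: 14.431 Mbps.
100 Mbps = 100.0 Mbps; 100.0 / 14.431 = 6.93 → 6 viewers.

6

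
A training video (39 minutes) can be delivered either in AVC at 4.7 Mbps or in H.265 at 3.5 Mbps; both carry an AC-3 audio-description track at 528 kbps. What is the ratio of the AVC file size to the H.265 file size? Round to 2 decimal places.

1.30

39 min = 2340 s
Audio: 528 kbps = 0.528 Mbps.
AVC: 5.228 Mbps × 2340 s = 12233.5 Mb = 1.529 GB.
H.265: 4.028 Mbps × 2340 s = 9425.5 Mb = 1.178 GB.
Ratio: 1.529 / 1.178 = 1.298.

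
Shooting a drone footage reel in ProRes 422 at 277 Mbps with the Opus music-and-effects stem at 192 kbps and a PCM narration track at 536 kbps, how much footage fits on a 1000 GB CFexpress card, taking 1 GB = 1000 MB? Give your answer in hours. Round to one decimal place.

8.0 hours

Audio total: 192 + 536 = 728 kbps = 0.728 Mbps.
Total bitrate: 277 + 0.728 = 277.728 Mbps.
Capacity: 1000 GB = 8,000,000 Mb.
Recording time: 8,000,000 / 277.728 = 28,805 s ≈ 8.00 hours.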